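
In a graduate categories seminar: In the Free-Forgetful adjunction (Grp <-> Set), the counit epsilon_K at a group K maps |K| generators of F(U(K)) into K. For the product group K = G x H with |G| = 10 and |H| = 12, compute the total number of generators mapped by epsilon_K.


The counit epsilon_K: F(U(K)) -> K of the Free-Forgetful adjunction
maps |K| generators of F(U(K)) into K. For K = G x H (the product group),
|G x H| = |G| * |H|.
Total generators mapped = 10 * 12 = 120.

120


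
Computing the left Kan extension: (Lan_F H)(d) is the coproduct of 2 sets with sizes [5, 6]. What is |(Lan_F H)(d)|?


Pointwise, the left Kan extension (Lan_F H)(d) is the colimit, indexed
by the comma category (F downarrow d), of H composed with the
projection (F downarrow d) -> C. Here that colimit is given
as a coproduct (disjoint union) of sets, so its cardinality is the
sum of the sizes of the summands.
Coproduct of sets with sizes: 5 + 6
= 11

11


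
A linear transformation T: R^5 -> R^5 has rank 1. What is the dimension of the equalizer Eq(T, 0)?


The equalizer of f and the zero map is ker(f).
By the rank-nullity theorem: dim(ker(f)) = dim(domain) - rank(f).
dim(ker(f)) = 5 - 1 = 4

4


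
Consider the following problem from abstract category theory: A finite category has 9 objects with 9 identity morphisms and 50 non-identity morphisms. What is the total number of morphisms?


Each object has an identity morphism, giving 9 identities.
Adding the 50 non-identity morphisms:
Total = 9 + 50 = 59

59


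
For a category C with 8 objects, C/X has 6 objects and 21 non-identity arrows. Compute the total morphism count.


In the slice category C/X, objects are morphisms to X.
Identity morphisms: 6 (one per object of C/X).
Non-identity morphisms: 21.
Total = 6 + 21 = 27

27


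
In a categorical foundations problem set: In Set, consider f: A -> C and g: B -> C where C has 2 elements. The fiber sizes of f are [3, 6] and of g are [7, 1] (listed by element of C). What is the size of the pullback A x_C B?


The pullback A x_C B consists of pairs (a, b) with f(a) = g(b).
For each element c in C, the fiber product has |f^-1(c)| * |g^-1(c)| elements.
Summing over C: 3 * 7 + 6 * 1
= 21 + 6 = 27

27


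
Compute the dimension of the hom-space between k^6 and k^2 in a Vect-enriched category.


In Vect-enriched categories, Hom(k^n, k^m) is the space of m x n matrices.
dim(Hom(k^6, k^2)) = 2 * 6 = 12

12


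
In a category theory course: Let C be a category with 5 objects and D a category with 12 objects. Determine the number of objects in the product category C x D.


The product category C x D has objects that are pairs (c, d).
Number of pairs = |Ob(C)| * |Ob(D)| = 5 * 12 = 60

60


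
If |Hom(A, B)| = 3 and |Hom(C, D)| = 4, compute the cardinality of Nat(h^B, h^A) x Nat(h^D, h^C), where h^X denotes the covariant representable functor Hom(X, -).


By the Yoneda lemma, Nat(h^B, h^A) is isomorphic to Hom(A, B),
so |Nat(h^B, h^A)| = |Hom(A, B)| and |Nat(h^D, h^C)| = |Hom(C, D)|.
|Hom(A, B)| = 3, |Hom(C, D)| = 4.
|Nat(h^B, h^A) x Nat(h^D, h^C)| = 3 * 4 = 12

12


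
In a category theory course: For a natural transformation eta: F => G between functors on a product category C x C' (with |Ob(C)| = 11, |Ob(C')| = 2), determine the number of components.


A natural transformation eta: F => G assigns one component morphism per
object of the domain category.
The domain is the product category C x C', so
|Ob(C x C')| = |Ob(C)| * |Ob(C')| = 11 * 2 = 22.
Therefore eta has 22 component morphisms.

22


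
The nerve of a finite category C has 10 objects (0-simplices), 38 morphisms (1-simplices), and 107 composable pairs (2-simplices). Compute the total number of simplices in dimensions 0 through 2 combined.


The 2-skeleton of the nerve N(C) consists of simplices in dimensions 0, 1, 2:
  |N(C)_0| = 10 (objects)
  |N(C)_1| = 38 (morphisms)
  |N(C)_2| = 107 (composable pairs)
Total = 10 + 38 + 107 = 155

155


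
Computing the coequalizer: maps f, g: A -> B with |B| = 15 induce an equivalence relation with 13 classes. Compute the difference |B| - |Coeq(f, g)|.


The coequalizer Coeq(f, g) = B / ~ has one element per equivalence class.
|B| = 15, |Coeq(f, g)| = 13.
|B| - |Coeq(f, g)| = 15 - 13 = 2.

2


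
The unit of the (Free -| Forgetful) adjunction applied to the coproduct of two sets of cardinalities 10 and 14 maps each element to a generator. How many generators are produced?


The unit eta_X: X -> U(F(X)) of the Free-Forgetful adjunction
maps each element of X to a generator of F(X). For X = S + T (disjoint
union in Set), |S + T| = |S| + |T|.
Total mappings = 10 + 14 = 24.

24


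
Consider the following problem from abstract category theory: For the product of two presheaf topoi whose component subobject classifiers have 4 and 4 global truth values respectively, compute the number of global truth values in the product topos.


In a product of presheaf topoi E_1 x E_2, the subobject classifier
is Omega = Omega_1 x Omega_2 (componentwise), so
|Omega(top)| = |Omega_1(top_1)| * |Omega_2(top_2)|.
= 4 * 4 = 16.

16


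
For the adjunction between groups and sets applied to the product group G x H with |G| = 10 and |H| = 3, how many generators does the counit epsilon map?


The counit epsilon_K: F(U(K)) -> K of the Free-Forgetful adjunction
maps |K| generators of F(U(K)) into K. For K = G x H (the product group),
|G x H| = |G| * |H|.
Total generators mapped = 10 * 3 = 30.

30


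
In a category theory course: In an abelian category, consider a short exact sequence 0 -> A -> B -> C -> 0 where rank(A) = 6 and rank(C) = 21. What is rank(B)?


For a short exact sequence 0 -> A -> B -> C -> 0,
rank is additive: rank(B) = rank(A) + rank(C).
rank(B) = 6 + 21 = 27

27


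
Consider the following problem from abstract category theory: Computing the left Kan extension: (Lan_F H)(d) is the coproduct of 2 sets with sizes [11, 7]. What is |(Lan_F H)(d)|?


Pointwise, the left Kan extension (Lan_F H)(d) is the colimit, indexed
by the comma category (F downarrow d), of H composed with the
projection (F downarrow d) -> C. Here that colimit is given
as a coproduct (disjoint union) of sets, so its cardinality is the
sum of the sizes of the summands.
Coproduct of sets with sizes: 11 + 7
= 18

18


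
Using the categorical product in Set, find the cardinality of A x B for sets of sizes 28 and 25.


In Set, the product A x B is the Cartesian product.
By the universal property, |A x B| = |A| * |B|.
|A x B| = 28 * 25 = 700

700


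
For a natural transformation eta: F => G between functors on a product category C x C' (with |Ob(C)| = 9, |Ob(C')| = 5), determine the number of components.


A natural transformation eta: F => G assigns one component morphism per
object of the domain category.
The domain is the product category C x C', so
|Ob(C x C')| = |Ob(C)| * |Ob(C')| = 9 * 5 = 45.
Therefore eta has 45 component morphisms.

45


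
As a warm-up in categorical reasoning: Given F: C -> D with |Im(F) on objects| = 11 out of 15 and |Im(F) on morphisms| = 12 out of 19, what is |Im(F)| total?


The image of F consists of distinct objects and distinct morphisms.
|Im(F)| on objects = 11
|Im(F)| on morphisms = 12
Total image cardinality = 11 + 12 = 23

23


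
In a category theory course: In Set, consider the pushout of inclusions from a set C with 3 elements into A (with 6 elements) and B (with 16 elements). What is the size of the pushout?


The pushout A +_C B identifies the images of C in A and B.
|A +_C B| = |A| + |B| - |C| (for injections).
= 6 + 16 - 3 = 19

19


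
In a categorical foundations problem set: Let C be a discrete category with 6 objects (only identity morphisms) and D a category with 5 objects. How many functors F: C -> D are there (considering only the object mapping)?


A functor from a discrete category C to D is determined by
where each object maps. Each of the 6 objects of C can map
to any of the 5 objects of D independently.
Number of functors = 5^6 = 15625

15625


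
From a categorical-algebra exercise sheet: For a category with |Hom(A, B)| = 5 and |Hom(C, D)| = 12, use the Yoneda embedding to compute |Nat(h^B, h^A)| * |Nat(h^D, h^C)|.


By the Yoneda lemma, Nat(h^B, h^A) is isomorphic to Hom(A, B),
so |Nat(h^B, h^A)| = |Hom(A, B)| and |Nat(h^D, h^C)| = |Hom(C, D)|.
|Hom(A, B)| = 5, |Hom(C, D)| = 12.
|Nat(h^B, h^A) x Nat(h^D, h^C)| = 5 * 12 = 60

60


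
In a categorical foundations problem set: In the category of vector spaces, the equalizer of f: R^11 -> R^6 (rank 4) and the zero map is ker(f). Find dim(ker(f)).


The equalizer of f and the zero map is ker(f).
By the rank-nullity theorem: dim(ker(f)) = dim(domain) - rank(f).
dim(ker(f)) = 11 - 4 = 7

7


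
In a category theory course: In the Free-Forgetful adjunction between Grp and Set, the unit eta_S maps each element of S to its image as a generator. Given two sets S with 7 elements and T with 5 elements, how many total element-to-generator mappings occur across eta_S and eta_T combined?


The unit eta_X: X -> U(F(X)) of the Free-Forgetful adjunction
maps each element of X to a generator of F(X). For X = S + T (disjoint
union in Set), |S + T| = |S| + |T|.
Total mappings = 7 + 5 = 12.

12


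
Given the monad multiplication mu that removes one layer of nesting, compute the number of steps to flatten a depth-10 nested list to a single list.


Each application of mu: T^2 -> T removes one layer of nesting.
Starting at depth 10 (i.e., T^10(X)), we need to reach T(X).
Number of mu applications = 10 - 1 = 9

9


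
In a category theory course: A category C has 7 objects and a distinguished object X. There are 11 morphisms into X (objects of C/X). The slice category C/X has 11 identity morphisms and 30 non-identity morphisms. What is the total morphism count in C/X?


In the slice category C/X, objects are morphisms to X.
Identity morphisms: 11 (one per object of C/X).
Non-identity morphisms: 30.
Total = 11 + 30 = 41

41


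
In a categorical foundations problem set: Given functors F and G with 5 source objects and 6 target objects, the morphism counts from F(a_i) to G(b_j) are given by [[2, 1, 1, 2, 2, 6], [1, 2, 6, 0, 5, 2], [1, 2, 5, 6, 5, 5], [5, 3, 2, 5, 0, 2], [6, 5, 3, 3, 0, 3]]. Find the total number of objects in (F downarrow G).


Objects of (F downarrow G) are triples (a, b, h: F(a)->G(b)).
The count equals the sum of all entries in the hom-matrix.
sum(row 0) = 14
sum(row 1) = 16
sum(row 2) = 24
sum(row 3) = 17
sum(row 4) = 20
Grand total = 91

91


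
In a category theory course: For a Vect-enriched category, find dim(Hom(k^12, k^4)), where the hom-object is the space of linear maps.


In Vect-enriched categories, Hom(k^n, k^m) is the space of m x n matrices.
dim(Hom(k^12, k^4)) = 4 * 12 = 48

48


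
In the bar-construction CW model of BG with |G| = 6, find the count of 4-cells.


In the bar-construction CW model of BG, the n-cells are indexed by
n-tuples [g_1|...|g_n] of non-identity elements of G (degenerate
simplices with some g_i = e do not contribute cells), so there are
(|G| - 1)^n n-cells.
For dim = 4 with |G| = 6:
cells = (6 - 1)^4 = 5^4 = 625

625


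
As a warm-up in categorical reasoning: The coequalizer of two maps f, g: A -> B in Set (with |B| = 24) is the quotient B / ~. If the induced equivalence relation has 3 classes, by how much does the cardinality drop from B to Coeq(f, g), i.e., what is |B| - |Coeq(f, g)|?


The coequalizer Coeq(f, g) = B / ~ has one element per equivalence class.
|B| = 24, |Coeq(f, g)| = 3.
|B| - |Coeq(f, g)| = 24 - 3 = 21.

21


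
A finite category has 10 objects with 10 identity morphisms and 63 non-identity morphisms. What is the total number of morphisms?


Each object has an identity morphism, giving 10 identities.
Adding the 63 non-identity morphisms:
Total = 10 + 63 = 73

73


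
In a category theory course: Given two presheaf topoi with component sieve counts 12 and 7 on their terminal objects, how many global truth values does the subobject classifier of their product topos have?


In a product of presheaf topoi E_1 x E_2, the subobject classifier
is Omega = Omega_1 x Omega_2 (componentwise), so
|Omega(top)| = |Omega_1(top_1)| * |Omega_2(top_2)|.
= 12 * 7 = 84.

84


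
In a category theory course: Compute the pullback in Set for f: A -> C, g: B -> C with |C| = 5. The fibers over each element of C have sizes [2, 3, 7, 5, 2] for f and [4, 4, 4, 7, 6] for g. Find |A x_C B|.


The pullback A x_C B consists of pairs (a, b) with f(a) = g(b).
For each element c in C, the fiber product has |f^-1(c)| * |g^-1(c)| elements.
Summing over C: 2 * 4 + 3 * 4 + 7 * 4 + 5 * 7 + 2 * 6
= 8 + 12 + 28 + 35 + 12 = 95

95


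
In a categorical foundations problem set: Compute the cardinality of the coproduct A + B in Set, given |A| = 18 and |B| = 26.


In Set, the coproduct A + B is the disjoint union.
|A + B| = |A| + |B| = 18 + 26 = 44

44


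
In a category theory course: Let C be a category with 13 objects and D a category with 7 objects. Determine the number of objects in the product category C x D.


The product category C x D has objects that are pairs (c, d).
Number of pairs = |Ob(C)| * |Ob(D)| = 13 * 7 = 91

91


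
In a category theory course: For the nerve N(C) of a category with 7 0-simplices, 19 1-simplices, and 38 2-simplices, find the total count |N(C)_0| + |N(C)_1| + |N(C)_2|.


The 2-skeleton of the nerve N(C) consists of simplices in dimensions 0, 1, 2:
  |N(C)_0| = 7 (objects)
  |N(C)_1| = 19 (morphisms)
  |N(C)_2| = 38 (composable pairs)
Total = 7 + 19 + 38 = 64

64


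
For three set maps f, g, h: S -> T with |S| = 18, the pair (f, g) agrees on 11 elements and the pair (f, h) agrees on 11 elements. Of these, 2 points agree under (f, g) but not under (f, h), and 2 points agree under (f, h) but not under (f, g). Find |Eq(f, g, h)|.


Eq(f, g, h) is the triple-agreement set: points in S where all three
maps take the same value. Using inclusion-exclusion on the pairwise data:
Pair (f, g) agrees on 11 points; pair (f, h) on 11 points.
Points agreeing under (f, g) but not (f, h) = 2; under (f, h) but not (f, g) = 2.
Triple-agreement = agreement-in-(f, g) minus points that agree under (f, g) but not (f, h):
|Eq(f, g, h)| = 11 - 2 = 9
(cross-check via (f, h): 11 - 2 = 9.)

9


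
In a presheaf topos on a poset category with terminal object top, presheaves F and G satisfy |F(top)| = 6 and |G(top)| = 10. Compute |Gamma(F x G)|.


Global sections of a presheaf on a poset with terminal top satisfy
Gamma(H) ~ H(top). Presheaves admit pointwise products, so
(F x G)(top) = F(top) x G(top) (Cartesian product).
|Gamma(F x G)| = |F(top)| * |G(top)| = 6 * 10 = 60.

60


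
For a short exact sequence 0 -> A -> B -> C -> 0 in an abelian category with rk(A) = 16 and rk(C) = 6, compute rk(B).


For a short exact sequence 0 -> A -> B -> C -> 0,
rank is additive: rank(B) = rank(A) + rank(C).
rank(B) = 16 + 6 = 22

22


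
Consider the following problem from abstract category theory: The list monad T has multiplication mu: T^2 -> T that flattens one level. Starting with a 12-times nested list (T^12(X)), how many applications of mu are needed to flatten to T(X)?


Each application of mu: T^2 -> T removes one layer of nesting.
Starting at depth 12 (i.e., T^12(X)), we need to reach T(X).
Number of mu applications = 12 - 1 = 11

11


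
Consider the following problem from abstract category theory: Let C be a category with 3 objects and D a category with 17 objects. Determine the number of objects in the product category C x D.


The product category C x D has objects that are pairs (c, d).
Number of pairs = |Ob(C)| * |Ob(D)| = 3 * 17 = 51

51


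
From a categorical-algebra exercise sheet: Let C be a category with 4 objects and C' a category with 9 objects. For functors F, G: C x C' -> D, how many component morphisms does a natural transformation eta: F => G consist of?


A natural transformation eta: F => G assigns one component morphism per
object of the domain category.
The domain is the product category C x C', so
|Ob(C x C')| = |Ob(C)| * |Ob(C')| = 4 * 9 = 36.
Therefore eta has 36 component morphisms.

36


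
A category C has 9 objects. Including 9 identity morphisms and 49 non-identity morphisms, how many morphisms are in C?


Each object has an identity morphism, giving 9 identities.
Adding the 49 non-identity morphisms:
Total = 9 + 49 = 58

58


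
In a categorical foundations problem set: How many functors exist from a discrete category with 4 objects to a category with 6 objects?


A functor from a discrete category C to D is determined by
where each object maps. Each of the 4 objects of C can map
to any of the 6 objects of D independently.
Number of functors = 6^4 = 1296

1296


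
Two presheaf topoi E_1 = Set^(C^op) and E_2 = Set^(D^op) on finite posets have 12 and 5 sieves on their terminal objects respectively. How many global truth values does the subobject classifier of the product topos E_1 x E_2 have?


In a product of presheaf topoi E_1 x E_2, the subobject classifier
is Omega = Omega_1 x Omega_2 (componentwise), so
|Omega(top)| = |Omega_1(top_1)| * |Omega_2(top_2)|.
= 12 * 5 = 60.

60


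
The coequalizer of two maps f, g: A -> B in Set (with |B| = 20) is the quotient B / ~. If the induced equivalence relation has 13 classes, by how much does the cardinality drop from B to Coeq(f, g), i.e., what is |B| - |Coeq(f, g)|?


The coequalizer Coeq(f, g) = B / ~ has one element per equivalence class.
|B| = 20, |Coeq(f, g)| = 13.
|B| - |Coeq(f, g)| = 20 - 13 = 7.

7


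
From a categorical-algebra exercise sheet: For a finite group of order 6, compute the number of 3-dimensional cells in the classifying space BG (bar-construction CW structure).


In the bar-construction CW model of BG, the n-cells are indexed by
n-tuples [g_1|...|g_n] of non-identity elements of G (degenerate
simplices with some g_i = e do not contribute cells), so there are
(|G| - 1)^n n-cells.
For dim = 3 with |G| = 6:
cells = (6 - 1)^3 = 5^3 = 125

125


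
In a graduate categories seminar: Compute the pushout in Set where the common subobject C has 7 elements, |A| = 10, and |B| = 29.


The pushout A +_C B identifies the images of C in A and B.
|A +_C B| = |A| + |B| - |C| (for injections).
= 10 + 29 - 7 = 32

32


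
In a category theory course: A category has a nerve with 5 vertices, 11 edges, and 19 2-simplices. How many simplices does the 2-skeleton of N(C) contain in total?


The 2-skeleton of the nerve N(C) consists of simplices in dimensions 0, 1, 2:
  |N(C)_0| = 5 (objects)
  |N(C)_1| = 11 (morphisms)
  |N(C)_2| = 19 (composable pairs)
Total = 5 + 11 + 19 = 35

35


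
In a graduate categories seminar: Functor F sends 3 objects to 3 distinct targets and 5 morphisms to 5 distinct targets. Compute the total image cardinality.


The image of F consists of distinct objects and distinct morphisms.
|Im(F)| on objects = 3
|Im(F)| on morphisms = 5
Total image cardinality = 3 + 5 = 8

8


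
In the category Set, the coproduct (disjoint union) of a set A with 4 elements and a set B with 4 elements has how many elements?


In Set, the coproduct A + B is the disjoint union.
|A + B| = |A| + |B| = 4 + 4 = 8

8


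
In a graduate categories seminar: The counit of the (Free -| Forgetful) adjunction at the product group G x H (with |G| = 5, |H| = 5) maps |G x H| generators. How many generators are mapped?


The counit epsilon_K: F(U(K)) -> K of the Free-Forgetful adjunction
maps |K| generators of F(U(K)) into K. For K = G x H (the product group),
|G x H| = |G| * |H|.
Total generators mapped = 5 * 5 = 25.

25


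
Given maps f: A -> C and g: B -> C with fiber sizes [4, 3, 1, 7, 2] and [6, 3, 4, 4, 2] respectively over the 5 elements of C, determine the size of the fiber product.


The pullback A x_C B consists of pairs (a, b) with f(a) = g(b).
For each element c in C, the fiber product has |f^-1(c)| * |g^-1(c)| elements.
Summing over C: 4 * 6 + 3 * 3 + 1 * 4 + 7 * 4 + 2 * 2
= 24 + 9 + 4 + 28 + 4 = 69

69


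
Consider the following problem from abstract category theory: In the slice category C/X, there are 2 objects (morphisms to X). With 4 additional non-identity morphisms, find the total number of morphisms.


In the slice category C/X, objects are morphisms to X.
Identity morphisms: 2 (one per object of C/X).
Non-identity morphisms: 4.
Total = 2 + 4 = 6

6


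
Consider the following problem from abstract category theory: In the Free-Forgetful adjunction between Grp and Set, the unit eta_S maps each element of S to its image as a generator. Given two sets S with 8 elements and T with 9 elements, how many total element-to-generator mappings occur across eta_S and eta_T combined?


The unit eta_X: X -> U(F(X)) of the Free-Forgetful adjunction
maps each element of X to a generator of F(X). For X = S + T (disjoint
union in Set), |S + T| = |S| + |T|.
Total mappings = 8 + 9 = 17.

17


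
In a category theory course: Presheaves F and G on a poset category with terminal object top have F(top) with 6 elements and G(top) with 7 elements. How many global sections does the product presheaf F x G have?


Global sections of a presheaf on a poset with terminal top satisfy
Gamma(H) ~ H(top). Presheaves admit pointwise products, so
(F x G)(top) = F(top) x G(top) (Cartesian product).
|Gamma(F x G)| = |F(top)| * |G(top)| = 6 * 7 = 42.

42


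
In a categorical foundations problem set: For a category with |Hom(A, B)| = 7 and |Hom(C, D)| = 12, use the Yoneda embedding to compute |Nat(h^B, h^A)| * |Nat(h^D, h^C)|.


By the Yoneda lemma, Nat(h^B, h^A) is isomorphic to Hom(A, B),
so |Nat(h^B, h^A)| = |Hom(A, B)| and |Nat(h^D, h^C)| = |Hom(C, D)|.
|Hom(A, B)| = 7, |Hom(C, D)| = 12.
|Nat(h^B, h^A) x Nat(h^D, h^C)| = 7 * 12 = 84

84


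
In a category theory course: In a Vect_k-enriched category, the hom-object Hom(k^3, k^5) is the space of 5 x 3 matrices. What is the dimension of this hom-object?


In Vect-enriched categories, Hom(k^n, k^m) is the space of m x n matrices.
dim(Hom(k^3, k^5)) = 5 * 3 = 15

15


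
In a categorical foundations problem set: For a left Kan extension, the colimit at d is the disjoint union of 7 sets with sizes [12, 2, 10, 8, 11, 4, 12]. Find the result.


Pointwise, the left Kan extension (Lan_F H)(d) is the colimit, indexed
by the comma category (F downarrow d), of H composed with the
projection (F downarrow d) -> C. Here that colimit is given
as a coproduct (disjoint union) of sets, so its cardinality is the
sum of the sizes of the summands.
Coproduct of sets with sizes: 12 + 2 + 10 + 8 + 11 + 4 + 12
= 59

59


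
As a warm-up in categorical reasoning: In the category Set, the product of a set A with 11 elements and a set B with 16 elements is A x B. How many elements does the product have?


In Set, the product A x B is the Cartesian product.
By the universal property, |A x B| = |A| * |B|.
|A x B| = 11 * 16 = 176

176


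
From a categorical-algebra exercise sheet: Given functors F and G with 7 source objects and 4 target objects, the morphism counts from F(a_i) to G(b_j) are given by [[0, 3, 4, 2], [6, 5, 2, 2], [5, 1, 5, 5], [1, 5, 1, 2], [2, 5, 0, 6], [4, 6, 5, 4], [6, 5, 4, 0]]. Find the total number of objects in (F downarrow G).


Objects of (F downarrow G) are triples (a, b, h: F(a)->G(b)).
The count equals the sum of all entries in the hom-matrix.
sum(row 0) = 9
sum(row 1) = 15
sum(row 2) = 16
sum(row 3) = 9
sum(row 4) = 13
sum(row 5) = 19
sum(row 6) = 15
Grand total = 96

96


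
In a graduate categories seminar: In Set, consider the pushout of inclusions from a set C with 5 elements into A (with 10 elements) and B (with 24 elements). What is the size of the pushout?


The pushout A +_C B identifies the images of C in A and B.
|A +_C B| = |A| + |B| - |C| (for injections).
= 10 + 24 - 5 = 29

29


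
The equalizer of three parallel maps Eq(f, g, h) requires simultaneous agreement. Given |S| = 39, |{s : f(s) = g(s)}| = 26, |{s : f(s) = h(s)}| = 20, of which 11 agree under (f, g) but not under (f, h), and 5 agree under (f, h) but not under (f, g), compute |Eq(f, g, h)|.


Eq(f, g, h) is the triple-agreement set: points in S where all three
maps take the same value. Using inclusion-exclusion on the pairwise data:
Pair (f, g) agrees on 26 points; pair (f, h) on 20 points.
Points agreeing under (f, g) but not (f, h) = 11; under (f, h) but not (f, g) = 5.
Triple-agreement = agreement-in-(f, g) minus points that agree under (f, g) but not (f, h):
|Eq(f, g, h)| = 26 - 11 = 15
(cross-check via (f, h): 20 - 5 = 15.)

15


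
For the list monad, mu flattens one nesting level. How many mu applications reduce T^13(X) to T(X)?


Each application of mu: T^2 -> T removes one layer of nesting.
Starting at depth 13 (i.e., T^13(X)), we need to reach T(X).
Number of mu applications = 13 - 1 = 12

12


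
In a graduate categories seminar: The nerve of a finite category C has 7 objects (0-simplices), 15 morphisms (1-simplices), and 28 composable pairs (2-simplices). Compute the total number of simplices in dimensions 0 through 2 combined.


The 2-skeleton of the nerve N(C) consists of simplices in dimensions 0, 1, 2:
  |N(C)_0| = 7 (objects)
  |N(C)_1| = 15 (morphisms)
  |N(C)_2| = 28 (composable pairs)
Total = 7 + 15 + 28 = 50

50


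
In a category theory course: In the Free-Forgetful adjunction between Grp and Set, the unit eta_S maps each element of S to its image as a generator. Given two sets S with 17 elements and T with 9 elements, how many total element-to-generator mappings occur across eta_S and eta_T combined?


The unit eta_X: X -> U(F(X)) of the Free-Forgetful adjunction
maps each element of X to a generator of F(X). For X = S + T (disjoint
union in Set), |S + T| = |S| + |T|.
Total mappings = 17 + 9 = 26.

26


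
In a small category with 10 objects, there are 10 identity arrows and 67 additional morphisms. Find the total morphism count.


Each object has an identity morphism, giving 10 identities.
Adding the 67 non-identity morphisms:
Total = 10 + 67 = 77

77


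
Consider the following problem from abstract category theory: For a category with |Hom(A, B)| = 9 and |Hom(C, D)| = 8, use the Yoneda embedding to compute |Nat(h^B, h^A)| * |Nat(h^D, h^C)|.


By the Yoneda lemma, Nat(h^B, h^A) is isomorphic to Hom(A, B),
so |Nat(h^B, h^A)| = |Hom(A, B)| and |Nat(h^D, h^C)| = |Hom(C, D)|.
|Hom(A, B)| = 9, |Hom(C, D)| = 8.
|Nat(h^B, h^A) x Nat(h^D, h^C)| = 9 * 8 = 72

72


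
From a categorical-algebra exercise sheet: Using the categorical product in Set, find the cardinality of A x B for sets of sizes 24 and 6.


In Set, the product A x B is the Cartesian product.
By the universal property, |A x B| = |A| * |B|.
|A x B| = 24 * 6 = 144

144


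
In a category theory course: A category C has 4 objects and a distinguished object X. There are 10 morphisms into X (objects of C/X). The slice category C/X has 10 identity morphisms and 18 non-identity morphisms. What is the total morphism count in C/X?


In the slice category C/X, objects are morphisms to X.
Identity morphisms: 10 (one per object of C/X).
Non-identity morphisms: 18.
Total = 10 + 18 = 28

28


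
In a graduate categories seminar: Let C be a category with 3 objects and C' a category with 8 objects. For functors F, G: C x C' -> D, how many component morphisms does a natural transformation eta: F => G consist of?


A natural transformation eta: F => G assigns one component morphism per
object of the domain category.
The domain is the product category C x C', so
|Ob(C x C')| = |Ob(C)| * |Ob(C')| = 3 * 8 = 24.
Therefore eta has 24 component morphisms.

24


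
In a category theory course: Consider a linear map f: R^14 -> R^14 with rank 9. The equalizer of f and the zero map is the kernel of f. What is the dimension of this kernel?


The equalizer of f and the zero map is ker(f).
By the rank-nullity theorem: dim(ker(f)) = dim(domain) - rank(f).
dim(ker(f)) = 14 - 9 = 5

5


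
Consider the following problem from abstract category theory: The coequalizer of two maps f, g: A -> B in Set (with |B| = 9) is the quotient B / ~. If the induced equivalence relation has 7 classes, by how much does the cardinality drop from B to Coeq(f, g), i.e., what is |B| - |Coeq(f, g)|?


The coequalizer Coeq(f, g) = B / ~ has one element per equivalence class.
|B| = 9, |Coeq(f, g)| = 7.
|B| - |Coeq(f, g)| = 9 - 7 = 2.

2


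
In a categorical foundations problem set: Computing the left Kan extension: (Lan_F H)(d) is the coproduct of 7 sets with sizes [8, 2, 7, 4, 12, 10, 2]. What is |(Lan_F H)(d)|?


Pointwise, the left Kan extension (Lan_F H)(d) is the colimit, indexed
by the comma category (F downarrow d), of H composed with the
projection (F downarrow d) -> C. Here that colimit is given
as a coproduct (disjoint union) of sets, so its cardinality is the
sum of the sizes of the summands.
Coproduct of sets with sizes: 8 + 2 + 7 + 4 + 12 + 10 + 2
= 45

45


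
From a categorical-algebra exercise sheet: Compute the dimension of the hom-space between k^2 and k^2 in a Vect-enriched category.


In Vect-enriched categories, Hom(k^n, k^m) is the space of m x n matrices.
dim(Hom(k^2, k^2)) = 2 * 2 = 4

4


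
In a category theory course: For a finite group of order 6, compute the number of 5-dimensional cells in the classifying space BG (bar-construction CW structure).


In the bar-construction CW model of BG, the n-cells are indexed by
n-tuples [g_1|...|g_n] of non-identity elements of G (degenerate
simplices with some g_i = e do not contribute cells), so there are
(|G| - 1)^n n-cells.
For dim = 5 with |G| = 6:
cells = (6 - 1)^5 = 5^5 = 3125

3125


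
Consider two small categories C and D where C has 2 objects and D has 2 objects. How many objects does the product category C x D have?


The product category C x D has objects that are pairs (c, d).
Number of pairs = |Ob(C)| * |Ob(D)| = 2 * 2 = 4

4


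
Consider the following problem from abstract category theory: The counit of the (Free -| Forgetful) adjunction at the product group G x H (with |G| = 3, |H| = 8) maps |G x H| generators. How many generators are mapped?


The counit epsilon_K: F(U(K)) -> K of the Free-Forgetful adjunction
maps |K| generators of F(U(K)) into K. For K = G x H (the product group),
|G x H| = |G| * |H|.
Total generators mapped = 3 * 8 = 24.

24


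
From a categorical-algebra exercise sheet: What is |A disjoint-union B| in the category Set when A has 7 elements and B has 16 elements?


In Set, the coproduct A + B is the disjoint union.
|A + B| = |A| + |B| = 7 + 16 = 23

23


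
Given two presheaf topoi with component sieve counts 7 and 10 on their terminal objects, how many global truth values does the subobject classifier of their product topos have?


In a product of presheaf topoi E_1 x E_2, the subobject classifier
is Omega = Omega_1 x Omega_2 (componentwise), so
|Omega(top)| = |Omega_1(top_1)| * |Omega_2(top_2)|.
= 7 * 10 = 70.

70


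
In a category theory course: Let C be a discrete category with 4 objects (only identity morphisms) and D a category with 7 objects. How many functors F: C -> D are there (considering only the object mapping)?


A functor from a discrete category C to D is determined by
where each object maps. Each of the 4 objects of C can map
to any of the 7 objects of D independently.
Number of functors = 7^4 = 2401

2401


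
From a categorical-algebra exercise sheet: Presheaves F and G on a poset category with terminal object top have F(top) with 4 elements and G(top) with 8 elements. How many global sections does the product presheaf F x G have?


Global sections of a presheaf on a poset with terminal top satisfy
Gamma(H) ~ H(top). Presheaves admit pointwise products, so
(F x G)(top) = F(top) x G(top) (Cartesian product).
|Gamma(F x G)| = |F(top)| * |G(top)| = 4 * 8 = 32.

32


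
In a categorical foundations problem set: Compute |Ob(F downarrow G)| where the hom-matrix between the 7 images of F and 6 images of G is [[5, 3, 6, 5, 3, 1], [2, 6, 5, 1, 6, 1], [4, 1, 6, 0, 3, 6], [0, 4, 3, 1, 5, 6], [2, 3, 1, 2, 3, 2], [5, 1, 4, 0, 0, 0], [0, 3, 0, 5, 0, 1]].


Objects of (F downarrow G) are triples (a, b, h: F(a)->G(b)).
The count equals the sum of all entries in the hom-matrix.
sum(row 0) = 23
sum(row 1) = 21
sum(row 2) = 20
sum(row 3) = 19
sum(row 4) = 13
sum(row 5) = 10
sum(row 6) = 9
Grand total = 115

115


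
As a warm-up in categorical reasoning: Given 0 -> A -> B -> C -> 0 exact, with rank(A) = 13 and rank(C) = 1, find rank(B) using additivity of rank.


For a short exact sequence 0 -> A -> B -> C -> 0,
rank is additive: rank(B) = rank(A) + rank(C).
rank(B) = 13 + 1 = 14

14


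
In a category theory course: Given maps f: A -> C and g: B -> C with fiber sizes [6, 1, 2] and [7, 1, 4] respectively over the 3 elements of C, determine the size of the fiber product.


The pullback A x_C B consists of pairs (a, b) with f(a) = g(b).
For each element c in C, the fiber product has |f^-1(c)| * |g^-1(c)| elements.
Summing over C: 6 * 7 + 1 * 1 + 2 * 4
= 42 + 1 + 8 = 51

51


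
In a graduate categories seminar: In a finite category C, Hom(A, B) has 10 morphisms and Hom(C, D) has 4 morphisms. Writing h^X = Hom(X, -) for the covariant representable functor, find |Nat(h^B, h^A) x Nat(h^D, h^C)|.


By the Yoneda lemma, Nat(h^B, h^A) is isomorphic to Hom(A, B),
so |Nat(h^B, h^A)| = |Hom(A, B)| and |Nat(h^D, h^C)| = |Hom(C, D)|.
|Hom(A, B)| = 10, |Hom(C, D)| = 4.
|Nat(h^B, h^A) x Nat(h^D, h^C)| = 10 * 4 = 40

40


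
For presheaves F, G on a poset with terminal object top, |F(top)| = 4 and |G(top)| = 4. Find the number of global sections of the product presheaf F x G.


Global sections of a presheaf on a poset with terminal top satisfy
Gamma(H) ~ H(top). Presheaves admit pointwise products, so
(F x G)(top) = F(top) x G(top) (Cartesian product).
|Gamma(F x G)| = |F(top)| * |G(top)| = 4 * 4 = 16.

16


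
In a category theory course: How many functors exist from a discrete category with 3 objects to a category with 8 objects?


A functor from a discrete category C to D is determined by
where each object maps. Each of the 3 objects of C can map
to any of the 8 objects of D independently.
Number of functors = 8^3 = 512

512


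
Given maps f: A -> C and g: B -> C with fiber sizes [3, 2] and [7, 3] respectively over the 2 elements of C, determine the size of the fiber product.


The pullback A x_C B consists of pairs (a, b) with f(a) = g(b).
For each element c in C, the fiber product has |f^-1(c)| * |g^-1(c)| elements.
Summing over C: 3 * 7 + 2 * 3
= 21 + 6 = 27

27


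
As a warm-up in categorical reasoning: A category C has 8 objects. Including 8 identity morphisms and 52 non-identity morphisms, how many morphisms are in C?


Each object has an identity morphism, giving 8 identities.
Adding the 52 non-identity morphisms:
Total = 8 + 52 = 60

60


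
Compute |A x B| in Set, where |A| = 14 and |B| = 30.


In Set, the product A x B is the Cartesian product.
By the universal property, |A x B| = |A| * |B|.
|A x B| = 14 * 30 = 420

420


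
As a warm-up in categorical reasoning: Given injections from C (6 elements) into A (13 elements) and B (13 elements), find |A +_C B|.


The pushout A +_C B identifies the images of C in A and B.
|A +_C B| = |A| + |B| - |C| (for injections).
= 13 + 13 - 6 = 20

20


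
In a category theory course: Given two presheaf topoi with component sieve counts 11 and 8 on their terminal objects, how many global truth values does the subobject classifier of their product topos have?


In a product of presheaf topoi E_1 x E_2, the subobject classifier
is Omega = Omega_1 x Omega_2 (componentwise), so
|Omega(top)| = |Omega_1(top_1)| * |Omega_2(top_2)|.
= 11 * 8 = 88.

88


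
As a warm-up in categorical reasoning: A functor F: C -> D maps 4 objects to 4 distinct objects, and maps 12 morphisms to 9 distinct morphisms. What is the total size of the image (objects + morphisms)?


The image of F consists of distinct objects and distinct morphisms.
|Im(F)| on objects = 4
|Im(F)| on morphisms = 9
Total image cardinality = 4 + 9 = 13

13


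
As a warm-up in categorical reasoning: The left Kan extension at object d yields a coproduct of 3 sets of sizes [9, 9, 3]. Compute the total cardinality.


Pointwise, the left Kan extension (Lan_F H)(d) is the colimit, indexed
by the comma category (F downarrow d), of H composed with the
projection (F downarrow d) -> C. Here that colimit is given
as a coproduct (disjoint union) of sets, so its cardinality is the
sum of the sizes of the summands.
Coproduct of sets with sizes: 9 + 9 + 3
= 21

21


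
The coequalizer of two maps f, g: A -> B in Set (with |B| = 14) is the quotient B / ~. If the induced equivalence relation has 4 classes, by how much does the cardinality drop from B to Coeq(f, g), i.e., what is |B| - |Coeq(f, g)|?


The coequalizer Coeq(f, g) = B / ~ has one element per equivalence class.
|B| = 14, |Coeq(f, g)| = 4.
|B| - |Coeq(f, g)| = 14 - 4 = 10.

10


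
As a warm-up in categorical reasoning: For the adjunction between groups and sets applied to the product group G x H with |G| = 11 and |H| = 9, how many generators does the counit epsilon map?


The counit epsilon_K: F(U(K)) -> K of the Free-Forgetful adjunction
maps |K| generators of F(U(K)) into K. For K = G x H (the product group),
|G x H| = |G| * |H|.
Total generators mapped = 11 * 9 = 99.

99


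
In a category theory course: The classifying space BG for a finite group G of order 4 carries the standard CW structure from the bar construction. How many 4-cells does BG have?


In the bar-construction CW model of BG, the n-cells are indexed by
n-tuples [g_1|...|g_n] of non-identity elements of G (degenerate
simplices with some g_i = e do not contribute cells), so there are
(|G| - 1)^n n-cells.
For dim = 4 with |G| = 4:
cells = (4 - 1)^4 = 3^4 = 81

81


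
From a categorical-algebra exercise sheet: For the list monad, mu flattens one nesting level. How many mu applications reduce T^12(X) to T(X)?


Each application of mu: T^2 -> T removes one layer of nesting.
Starting at depth 12 (i.e., T^12(X)), we need to reach T(X).
Number of mu applications = 12 - 1 = 11

11


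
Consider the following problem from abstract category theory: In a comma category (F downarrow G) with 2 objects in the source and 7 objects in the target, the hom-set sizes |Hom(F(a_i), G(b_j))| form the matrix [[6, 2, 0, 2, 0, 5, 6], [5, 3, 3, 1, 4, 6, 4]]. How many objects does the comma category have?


Objects of (F downarrow G) are triples (a, b, h: F(a)->G(b)).
The count equals the sum of all entries in the hom-matrix.
sum(row 0) = 21
sum(row 1) = 26
Grand total = 47

47


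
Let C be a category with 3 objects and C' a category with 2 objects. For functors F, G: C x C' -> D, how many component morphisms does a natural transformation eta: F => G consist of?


A natural transformation eta: F => G assigns one component morphism per
object of the domain category.
The domain is the product category C x C', so
|Ob(C x C')| = |Ob(C)| * |Ob(C')| = 3 * 2 = 6.
Therefore eta has 6 component morphisms.

6


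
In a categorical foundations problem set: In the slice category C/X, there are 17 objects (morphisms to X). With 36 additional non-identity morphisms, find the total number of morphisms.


In the slice category C/X, objects are morphisms to X.
Identity morphisms: 17 (one per object of C/X).
Non-identity morphisms: 36.
Total = 17 + 36 = 53

53


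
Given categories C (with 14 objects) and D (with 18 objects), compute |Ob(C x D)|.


The product category C x D has objects that are pairs (c, d).
Number of pairs = |Ob(C)| * |Ob(D)| = 14 * 18 = 252

252


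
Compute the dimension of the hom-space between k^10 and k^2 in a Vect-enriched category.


In Vect-enriched categories, Hom(k^n, k^m) is the space of m x n matrices.
dim(Hom(k^10, k^2)) = 2 * 10 = 20

20
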